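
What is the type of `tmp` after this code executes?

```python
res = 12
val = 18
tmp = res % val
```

int % int returns int (12 % 18 = 12)

int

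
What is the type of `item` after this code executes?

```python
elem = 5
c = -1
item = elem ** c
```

int ** negative int returns float

float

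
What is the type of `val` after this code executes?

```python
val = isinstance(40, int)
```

isinstance() returns bool

bool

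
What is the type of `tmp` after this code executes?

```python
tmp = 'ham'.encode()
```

str.encode() returns bytes

bytes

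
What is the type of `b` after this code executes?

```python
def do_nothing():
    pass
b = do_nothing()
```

A function with no return statement returns None

NoneType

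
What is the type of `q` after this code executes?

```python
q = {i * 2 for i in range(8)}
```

A set comprehension {expr for x in iterable} produces a set

set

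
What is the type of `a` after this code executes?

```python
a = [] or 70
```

'or' returns first truthy value (70, which is int)

int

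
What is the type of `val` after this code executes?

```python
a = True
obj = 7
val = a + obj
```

bool + int returns int (True is 1, so 1 + 7 = 8)

int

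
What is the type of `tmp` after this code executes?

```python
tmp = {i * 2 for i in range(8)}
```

A set comprehension {expr for x in iterable} produces a set

set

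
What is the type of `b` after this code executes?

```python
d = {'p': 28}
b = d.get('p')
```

dict.get() returns the value (int) when key is found

int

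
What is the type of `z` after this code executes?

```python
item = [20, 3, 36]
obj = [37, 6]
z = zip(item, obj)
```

zip() returns a zip iterator object

zip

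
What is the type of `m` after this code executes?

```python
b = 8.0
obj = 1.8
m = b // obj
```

float // float returns float (floor division preserves float type)

float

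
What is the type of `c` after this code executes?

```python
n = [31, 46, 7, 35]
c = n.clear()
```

list.clear() returns None

NoneType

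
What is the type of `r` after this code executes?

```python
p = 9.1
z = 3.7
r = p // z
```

float // float returns float (floor division preserves float type)

float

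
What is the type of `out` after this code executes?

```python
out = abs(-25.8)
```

abs() of float returns float

float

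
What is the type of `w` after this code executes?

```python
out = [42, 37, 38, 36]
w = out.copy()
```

list.copy() returns list

list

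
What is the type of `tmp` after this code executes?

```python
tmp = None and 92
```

'and' returns first falsy value (None)

NoneType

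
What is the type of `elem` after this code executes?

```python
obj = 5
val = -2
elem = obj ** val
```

int ** negative int returns float

float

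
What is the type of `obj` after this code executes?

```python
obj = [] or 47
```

'or' returns first truthy value (47, which is int)

int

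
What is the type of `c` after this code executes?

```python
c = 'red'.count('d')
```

str.count() returns int

int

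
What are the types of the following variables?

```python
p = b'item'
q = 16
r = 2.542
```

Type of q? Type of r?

q is int; r is float

int, float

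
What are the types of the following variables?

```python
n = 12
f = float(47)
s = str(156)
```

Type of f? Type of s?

f is float; s is str

float, str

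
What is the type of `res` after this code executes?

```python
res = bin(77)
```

bin() returns str representation

str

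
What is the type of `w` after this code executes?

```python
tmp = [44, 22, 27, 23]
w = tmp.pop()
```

list.pop() returns the popped element (int here)

int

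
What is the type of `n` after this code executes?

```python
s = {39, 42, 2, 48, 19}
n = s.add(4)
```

set.add() returns None (mutates in place)

NoneType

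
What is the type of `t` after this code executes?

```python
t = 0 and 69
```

'and' returns the first falsy value (0, which is int)

int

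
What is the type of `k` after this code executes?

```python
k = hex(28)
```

hex() returns str representation

str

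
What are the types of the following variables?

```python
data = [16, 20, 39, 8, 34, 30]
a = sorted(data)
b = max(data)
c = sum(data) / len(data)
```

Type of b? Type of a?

max of ints returns int; sorted() returns list

int, list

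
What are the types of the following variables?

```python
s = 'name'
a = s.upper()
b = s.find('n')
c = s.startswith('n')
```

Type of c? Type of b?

str.startswith() returns bool; str.find() returns int

bool, int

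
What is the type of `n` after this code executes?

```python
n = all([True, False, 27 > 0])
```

all() returns bool

bool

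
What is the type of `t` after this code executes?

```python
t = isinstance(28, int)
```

isinstance() returns bool

bool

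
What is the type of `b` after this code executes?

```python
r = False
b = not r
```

'not' always returns bool

bool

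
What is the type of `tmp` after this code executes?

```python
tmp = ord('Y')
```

ord() returns int (Unicode code point)

int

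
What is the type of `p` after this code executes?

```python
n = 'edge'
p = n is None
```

'is' comparison returns bool

bool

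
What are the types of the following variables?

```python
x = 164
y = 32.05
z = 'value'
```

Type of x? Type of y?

x is int; y is float

int, float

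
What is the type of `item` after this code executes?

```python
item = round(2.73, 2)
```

round() with ndigits arg returns float

float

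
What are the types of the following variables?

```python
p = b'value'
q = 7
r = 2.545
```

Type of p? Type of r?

p is bytes; r is float

bytes, float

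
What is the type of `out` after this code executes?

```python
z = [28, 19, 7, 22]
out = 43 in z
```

'in' operator returns bool

bool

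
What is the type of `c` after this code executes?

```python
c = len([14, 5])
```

len() always returns int

int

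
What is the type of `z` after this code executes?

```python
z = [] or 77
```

'or' returns first truthy value (77, which is int)

int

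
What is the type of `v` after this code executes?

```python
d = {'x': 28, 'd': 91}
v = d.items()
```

dict.items() returns a dict_items view

dict_items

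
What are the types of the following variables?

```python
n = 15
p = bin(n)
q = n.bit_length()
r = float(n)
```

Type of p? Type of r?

bin() returns str; float() returns float

str, float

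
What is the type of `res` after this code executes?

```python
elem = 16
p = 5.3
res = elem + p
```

int + float returns float (16 + 5.3 = 21.3)

float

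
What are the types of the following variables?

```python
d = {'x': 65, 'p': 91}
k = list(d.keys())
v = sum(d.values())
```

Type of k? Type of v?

list(...) returns list; sum of int values returns int

list, int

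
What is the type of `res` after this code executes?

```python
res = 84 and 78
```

'and' returns the last value when all truthy (78, which is int)

int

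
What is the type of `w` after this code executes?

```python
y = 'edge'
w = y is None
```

'is' comparison returns bool

bool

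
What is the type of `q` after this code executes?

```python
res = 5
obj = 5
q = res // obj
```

int // int returns int (5 // 5 = 1)

int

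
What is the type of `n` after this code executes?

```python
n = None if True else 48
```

Ternary: condition is True, if branch (None) taken → NoneType

NoneType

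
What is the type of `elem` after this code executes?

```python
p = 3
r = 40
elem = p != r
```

Comparison operators return bool

bool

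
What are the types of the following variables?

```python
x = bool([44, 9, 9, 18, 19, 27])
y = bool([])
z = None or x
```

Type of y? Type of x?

bool() returns bool; bool() returns bool

bool, bool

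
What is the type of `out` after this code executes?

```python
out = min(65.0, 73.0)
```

min() of floats returns float

float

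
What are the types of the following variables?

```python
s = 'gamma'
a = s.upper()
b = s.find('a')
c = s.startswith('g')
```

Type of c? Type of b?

str.startswith() returns bool; str.find() returns int

bool, int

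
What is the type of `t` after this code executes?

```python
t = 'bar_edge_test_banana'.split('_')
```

str.split() returns list

list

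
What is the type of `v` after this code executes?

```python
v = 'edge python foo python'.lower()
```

str.lower() returns str

str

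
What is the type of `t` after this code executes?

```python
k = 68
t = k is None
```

'is' comparison returns bool

bool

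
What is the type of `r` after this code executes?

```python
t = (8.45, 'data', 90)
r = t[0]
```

Index 0 of tuple is 8.45 which is float

float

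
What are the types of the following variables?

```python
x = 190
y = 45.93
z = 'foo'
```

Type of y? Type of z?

y is float; z is str

float, str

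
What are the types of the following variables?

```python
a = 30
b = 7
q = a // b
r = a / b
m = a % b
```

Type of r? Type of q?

int / int returns float; int // int returns int

float, int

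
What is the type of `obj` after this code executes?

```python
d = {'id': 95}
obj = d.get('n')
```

dict.get() returns None when key 'n' is not found and no default given

NoneType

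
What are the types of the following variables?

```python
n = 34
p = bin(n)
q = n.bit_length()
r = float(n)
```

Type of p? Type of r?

bin() returns str; float() returns float

str, float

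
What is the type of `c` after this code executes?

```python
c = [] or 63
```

'or' returns first truthy value (63, which is int)

int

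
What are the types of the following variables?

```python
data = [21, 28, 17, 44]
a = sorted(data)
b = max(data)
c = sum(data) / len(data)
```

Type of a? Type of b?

sorted() returns list; max of ints returns int

list, int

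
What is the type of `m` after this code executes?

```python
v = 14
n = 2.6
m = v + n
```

int + float returns float (14 + 2.6 = 16.6)

float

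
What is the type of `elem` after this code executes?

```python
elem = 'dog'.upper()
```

str.upper() returns str

str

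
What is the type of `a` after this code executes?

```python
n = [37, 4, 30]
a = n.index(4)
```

list.index() returns int

int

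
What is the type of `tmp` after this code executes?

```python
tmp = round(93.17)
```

round() with no ndigits arg returns int

int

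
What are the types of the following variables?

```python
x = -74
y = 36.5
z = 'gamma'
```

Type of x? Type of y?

x is int; y is float

int, float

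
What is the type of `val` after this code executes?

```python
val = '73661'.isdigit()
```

str.isdigit() returns bool

bool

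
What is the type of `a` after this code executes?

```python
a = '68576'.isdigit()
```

str.isdigit() returns bool

bool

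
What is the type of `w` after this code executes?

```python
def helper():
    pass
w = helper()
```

A function with no return statement returns None

NoneType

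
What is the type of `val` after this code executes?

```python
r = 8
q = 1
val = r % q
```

int % int returns int (8 % 1 = 0)

int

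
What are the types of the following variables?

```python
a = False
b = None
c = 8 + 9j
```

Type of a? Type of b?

a is bool; b is NoneType

bool, NoneType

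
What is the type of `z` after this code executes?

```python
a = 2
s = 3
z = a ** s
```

int ** positive int returns int (2 ** 3 = 8)

int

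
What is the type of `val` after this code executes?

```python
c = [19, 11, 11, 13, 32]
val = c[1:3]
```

Slicing a list always returns a list

list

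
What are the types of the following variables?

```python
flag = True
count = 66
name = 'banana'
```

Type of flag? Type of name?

flag is bool; name is str

bool, str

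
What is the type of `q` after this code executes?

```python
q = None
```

None has type NoneType

NoneType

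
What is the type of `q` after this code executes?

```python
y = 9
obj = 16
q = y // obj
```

int // int returns int (9 // 16 = 0)

int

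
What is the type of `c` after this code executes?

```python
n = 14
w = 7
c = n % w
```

int % int returns int (14 % 7 = 0)

int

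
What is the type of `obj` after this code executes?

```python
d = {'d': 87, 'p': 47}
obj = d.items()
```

dict.items() returns a dict_items view

dict_items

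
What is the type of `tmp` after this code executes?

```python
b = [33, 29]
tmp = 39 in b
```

'in' operator returns bool

bool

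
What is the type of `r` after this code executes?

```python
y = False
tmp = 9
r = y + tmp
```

bool + int returns int (False is 0, so 0 + 9 = 9)

int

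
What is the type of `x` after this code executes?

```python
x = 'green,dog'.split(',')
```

str.split() returns list

list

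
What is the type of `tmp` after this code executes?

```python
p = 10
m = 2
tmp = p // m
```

int // int returns int (10 // 2 = 5)

int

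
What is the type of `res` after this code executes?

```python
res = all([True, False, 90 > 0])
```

all() returns bool

bool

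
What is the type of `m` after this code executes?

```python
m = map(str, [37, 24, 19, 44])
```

map() returns a map iterator object

map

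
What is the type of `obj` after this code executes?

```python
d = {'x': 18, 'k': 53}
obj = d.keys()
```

.keys() returns a dict_keys view object

dict_keys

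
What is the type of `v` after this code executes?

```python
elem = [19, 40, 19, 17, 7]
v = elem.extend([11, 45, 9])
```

list.extend() returns None

NoneType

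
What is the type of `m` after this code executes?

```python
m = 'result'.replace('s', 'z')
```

str.replace() returns str

str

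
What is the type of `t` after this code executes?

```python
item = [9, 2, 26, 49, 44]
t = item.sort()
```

list.sort() returns None (sorts in place)

NoneType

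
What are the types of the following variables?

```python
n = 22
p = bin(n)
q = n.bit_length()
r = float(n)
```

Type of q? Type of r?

int.bit_length() returns int; float() returns float

int, float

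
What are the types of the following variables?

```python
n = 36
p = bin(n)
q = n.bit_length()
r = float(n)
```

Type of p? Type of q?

bin() returns str; int.bit_length() returns int

str, int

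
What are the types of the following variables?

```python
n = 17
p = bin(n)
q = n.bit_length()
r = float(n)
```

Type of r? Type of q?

float() returns float; int.bit_length() returns int

float, int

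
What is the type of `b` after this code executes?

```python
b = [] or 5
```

'or' returns first truthy value (5, which is int)

int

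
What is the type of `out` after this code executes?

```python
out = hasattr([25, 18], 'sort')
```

hasattr() returns bool

bool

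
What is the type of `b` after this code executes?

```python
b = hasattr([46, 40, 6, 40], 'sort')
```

hasattr() returns bool

bool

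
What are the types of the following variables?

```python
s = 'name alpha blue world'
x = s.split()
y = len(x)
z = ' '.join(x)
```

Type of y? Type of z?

len() returns int; str.join() returns str

int, str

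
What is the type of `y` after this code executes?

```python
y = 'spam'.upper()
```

str.upper() returns str

str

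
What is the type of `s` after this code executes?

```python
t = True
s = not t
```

'not' always returns bool

bool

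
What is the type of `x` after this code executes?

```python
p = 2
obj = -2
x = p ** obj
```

int ** negative int returns float

float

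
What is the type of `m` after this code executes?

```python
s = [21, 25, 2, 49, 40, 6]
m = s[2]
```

Indexing a list of ints returns int (s[2] = 2)

int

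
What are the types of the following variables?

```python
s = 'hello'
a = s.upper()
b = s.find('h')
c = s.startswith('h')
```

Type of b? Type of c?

str.find() returns int; str.startswith() returns bool

int, bool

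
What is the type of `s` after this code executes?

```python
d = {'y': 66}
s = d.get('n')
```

dict.get() returns None when key 'n' is not found and no default given

NoneType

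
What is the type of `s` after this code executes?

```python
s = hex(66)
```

hex() returns str representation

str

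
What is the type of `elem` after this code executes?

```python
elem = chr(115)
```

chr() returns str (single character)

str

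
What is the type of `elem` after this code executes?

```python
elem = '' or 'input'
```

'or' returns first truthy value ('input', which is str)

str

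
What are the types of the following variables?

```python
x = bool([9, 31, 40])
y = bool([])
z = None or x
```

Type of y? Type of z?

bool() returns bool; None or <bool> returns the bool

bool, bool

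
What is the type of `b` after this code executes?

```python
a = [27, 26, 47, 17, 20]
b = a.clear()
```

list.clear() returns None

NoneType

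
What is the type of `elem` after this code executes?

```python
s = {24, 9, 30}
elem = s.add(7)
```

set.add() returns None (mutates in place)

NoneType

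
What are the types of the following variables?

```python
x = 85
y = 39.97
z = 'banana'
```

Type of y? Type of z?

y is float; z is str

float, str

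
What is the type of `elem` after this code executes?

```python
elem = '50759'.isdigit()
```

str.isdigit() returns bool

bool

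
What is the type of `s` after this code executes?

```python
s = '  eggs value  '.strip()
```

str.strip() returns str

str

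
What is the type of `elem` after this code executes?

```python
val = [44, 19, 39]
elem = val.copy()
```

list.copy() returns list

list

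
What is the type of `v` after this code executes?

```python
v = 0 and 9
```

'and' returns the first falsy value (0, which is int)

int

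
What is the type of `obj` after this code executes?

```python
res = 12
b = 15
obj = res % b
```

int % int returns int (12 % 15 = 12)

int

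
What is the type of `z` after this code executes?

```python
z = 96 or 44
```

'or' returns the first truthy value (96, which is int)

int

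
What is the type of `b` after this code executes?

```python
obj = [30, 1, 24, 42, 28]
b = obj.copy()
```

list.copy() returns list

list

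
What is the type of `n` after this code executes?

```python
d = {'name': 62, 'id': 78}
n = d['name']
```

Accessing dict[str, int] with key 'name' returns int value 62

int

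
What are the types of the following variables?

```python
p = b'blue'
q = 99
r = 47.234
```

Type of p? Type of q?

p is bytes; q is int

bytes, int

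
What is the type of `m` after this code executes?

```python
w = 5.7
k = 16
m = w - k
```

float - int returns float (5.7 - 16 = -10.3)

float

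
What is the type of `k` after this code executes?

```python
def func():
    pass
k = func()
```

A function with no return statement returns None

NoneType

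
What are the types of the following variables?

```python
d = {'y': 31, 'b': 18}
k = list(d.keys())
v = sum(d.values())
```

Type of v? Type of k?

sum of int values returns int; list(...) returns list

int, list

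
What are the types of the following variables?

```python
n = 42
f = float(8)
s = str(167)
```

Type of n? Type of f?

n is int; f is float

int, float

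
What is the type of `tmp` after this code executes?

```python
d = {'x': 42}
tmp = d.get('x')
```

dict.get() returns the value (int) when key is found

int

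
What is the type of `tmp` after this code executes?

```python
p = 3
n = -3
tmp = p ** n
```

int ** negative int returns float

float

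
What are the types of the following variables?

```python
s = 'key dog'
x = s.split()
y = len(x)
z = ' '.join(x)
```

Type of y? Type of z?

len() returns int; str.join() returns str

int, str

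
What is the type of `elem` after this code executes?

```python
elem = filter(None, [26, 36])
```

filter() returns a filter iterator object

filter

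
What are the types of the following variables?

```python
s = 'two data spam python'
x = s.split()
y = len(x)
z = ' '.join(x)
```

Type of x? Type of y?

str.split() returns list; len() returns int

list, int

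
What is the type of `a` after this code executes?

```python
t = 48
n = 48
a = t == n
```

Equality comparison returns bool

bool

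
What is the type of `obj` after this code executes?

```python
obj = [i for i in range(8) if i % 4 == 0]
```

A list comprehension [...] produces a list

list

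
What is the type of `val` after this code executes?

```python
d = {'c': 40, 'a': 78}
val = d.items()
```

dict.items() returns a dict_items view

dict_items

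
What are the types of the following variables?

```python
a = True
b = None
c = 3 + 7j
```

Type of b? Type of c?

b is NoneType; c is complex

NoneType, complex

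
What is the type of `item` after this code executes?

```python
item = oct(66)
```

oct() returns str representation

str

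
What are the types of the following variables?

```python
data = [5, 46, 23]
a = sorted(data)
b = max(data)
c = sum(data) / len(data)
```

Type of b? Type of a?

max of ints returns int; sorted() returns list

int, list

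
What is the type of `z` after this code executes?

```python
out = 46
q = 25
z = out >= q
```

Comparison operators return bool

bool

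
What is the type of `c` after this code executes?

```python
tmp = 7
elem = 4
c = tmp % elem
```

int % int returns int (7 % 4 = 3)

int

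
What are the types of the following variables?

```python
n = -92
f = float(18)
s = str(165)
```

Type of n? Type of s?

n is int; s is str

int, str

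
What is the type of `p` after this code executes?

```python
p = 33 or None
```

'or' returns first truthy value (33, int)

int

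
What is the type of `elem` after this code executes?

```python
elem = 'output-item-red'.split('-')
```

str.split() returns list

list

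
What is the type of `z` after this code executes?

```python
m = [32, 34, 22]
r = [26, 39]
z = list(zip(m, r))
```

list(zip(...)) returns a list of tuples

list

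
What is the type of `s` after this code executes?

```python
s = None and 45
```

'and' returns first falsy value (None)

NoneType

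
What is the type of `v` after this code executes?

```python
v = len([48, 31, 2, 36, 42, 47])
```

len() always returns int

int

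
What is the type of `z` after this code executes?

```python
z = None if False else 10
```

Ternary: condition is False, else branch (10) taken → int

int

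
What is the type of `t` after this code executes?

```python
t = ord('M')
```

ord() returns int (Unicode code point)

int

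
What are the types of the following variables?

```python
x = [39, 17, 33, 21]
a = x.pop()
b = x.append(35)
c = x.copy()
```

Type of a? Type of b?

list.pop() returns the element (int); list.append() returns None

int, NoneType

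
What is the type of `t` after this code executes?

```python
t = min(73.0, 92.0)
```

min() of floats returns float

float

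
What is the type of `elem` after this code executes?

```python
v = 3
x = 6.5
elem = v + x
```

int + float returns float (3 + 6.5 = 9.5)

float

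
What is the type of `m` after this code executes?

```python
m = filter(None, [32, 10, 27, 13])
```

filter() returns a filter iterator object

filter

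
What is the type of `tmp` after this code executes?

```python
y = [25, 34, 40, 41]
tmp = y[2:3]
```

Slicing a list always returns a list

list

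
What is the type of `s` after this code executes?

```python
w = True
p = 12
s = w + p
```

bool + int returns int (True is 1, so 1 + 12 = 13)

int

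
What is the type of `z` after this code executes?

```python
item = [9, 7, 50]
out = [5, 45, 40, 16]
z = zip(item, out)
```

zip() returns a zip iterator object

zip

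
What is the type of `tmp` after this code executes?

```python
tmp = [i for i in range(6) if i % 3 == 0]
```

A list comprehension [...] produces a list

list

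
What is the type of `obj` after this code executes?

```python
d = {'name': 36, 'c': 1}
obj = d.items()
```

dict.items() returns a dict_items view

dict_items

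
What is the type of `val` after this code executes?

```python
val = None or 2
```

'or' with None returns the other value (2, int)

int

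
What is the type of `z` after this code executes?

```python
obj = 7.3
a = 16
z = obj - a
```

float - int returns float (7.3 - 16 = -8.7)

float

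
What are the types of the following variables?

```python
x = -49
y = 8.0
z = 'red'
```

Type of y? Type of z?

y is float; z is str

float, str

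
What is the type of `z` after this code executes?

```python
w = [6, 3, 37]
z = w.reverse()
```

list.reverse() returns None

NoneType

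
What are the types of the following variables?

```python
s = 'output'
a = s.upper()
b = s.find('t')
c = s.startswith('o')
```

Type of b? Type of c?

str.find() returns int; str.startswith() returns bool

int, bool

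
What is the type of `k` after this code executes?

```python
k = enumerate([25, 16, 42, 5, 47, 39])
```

enumerate() returns an enumerate iterator object

enumerate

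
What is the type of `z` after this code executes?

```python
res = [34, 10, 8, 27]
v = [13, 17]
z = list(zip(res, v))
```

list(zip(...)) returns a list of tuples

list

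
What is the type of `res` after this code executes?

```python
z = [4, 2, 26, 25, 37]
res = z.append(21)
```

list.append() returns None (mutates in place)

NoneType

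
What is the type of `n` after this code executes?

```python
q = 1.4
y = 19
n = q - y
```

float - int returns float (1.4 - 19 = -17.6)

float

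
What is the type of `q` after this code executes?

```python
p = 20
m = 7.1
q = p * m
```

int * float returns float (20 * 7.1 = 142.0)

float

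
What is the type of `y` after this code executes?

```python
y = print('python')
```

print() returns None

NoneType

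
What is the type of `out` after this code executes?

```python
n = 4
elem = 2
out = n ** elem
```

int ** positive int returns int (4 ** 2 = 16)

int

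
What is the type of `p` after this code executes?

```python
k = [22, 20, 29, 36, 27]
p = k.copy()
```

list.copy() returns list

list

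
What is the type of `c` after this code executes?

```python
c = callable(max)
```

callable() returns bool

bool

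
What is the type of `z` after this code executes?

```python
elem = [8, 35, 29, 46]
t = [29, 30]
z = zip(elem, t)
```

zip() returns a zip iterator object

zip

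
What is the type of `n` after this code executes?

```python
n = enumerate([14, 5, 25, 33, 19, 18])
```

enumerate() returns an enumerate iterator object

enumerate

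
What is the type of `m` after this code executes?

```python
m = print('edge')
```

print() returns None

NoneType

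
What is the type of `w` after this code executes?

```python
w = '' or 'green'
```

'or' returns first truthy value ('green', which is str)

str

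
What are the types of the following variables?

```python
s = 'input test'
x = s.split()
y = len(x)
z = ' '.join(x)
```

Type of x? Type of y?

str.split() returns list; len() returns int

list, int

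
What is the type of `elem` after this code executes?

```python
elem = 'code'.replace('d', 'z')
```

str.replace() returns str

str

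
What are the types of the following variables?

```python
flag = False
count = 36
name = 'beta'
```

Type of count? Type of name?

count is int; name is str

int, str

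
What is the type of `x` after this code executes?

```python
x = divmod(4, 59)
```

divmod() returns a tuple (quotient, remainder)

tuple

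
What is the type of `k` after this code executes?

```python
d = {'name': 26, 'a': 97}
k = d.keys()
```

.keys() returns a dict_keys view object

dict_keys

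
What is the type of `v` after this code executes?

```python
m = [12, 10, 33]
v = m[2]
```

Indexing a list of ints returns int (m[2] = 33)

int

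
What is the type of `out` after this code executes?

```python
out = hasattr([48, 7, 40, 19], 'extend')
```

hasattr() returns bool

bool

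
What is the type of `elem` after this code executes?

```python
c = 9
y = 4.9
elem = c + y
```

int + float returns float (9 + 4.9 = 13.9)

float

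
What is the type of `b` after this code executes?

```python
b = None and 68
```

'and' returns first falsy value (None)

NoneType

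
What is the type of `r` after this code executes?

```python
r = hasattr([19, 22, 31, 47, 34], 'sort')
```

hasattr() returns bool

bool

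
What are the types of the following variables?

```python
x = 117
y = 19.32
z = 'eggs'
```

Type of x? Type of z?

x is int; z is str

int, str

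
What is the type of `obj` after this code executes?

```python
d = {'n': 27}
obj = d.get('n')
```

dict.get() returns the value (int) when key is found

int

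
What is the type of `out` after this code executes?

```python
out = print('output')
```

print() returns None

NoneType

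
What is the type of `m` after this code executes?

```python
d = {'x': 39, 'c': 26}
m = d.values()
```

.values() returns a dict_values view object

dict_values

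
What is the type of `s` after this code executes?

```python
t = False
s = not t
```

'not' always returns bool

bool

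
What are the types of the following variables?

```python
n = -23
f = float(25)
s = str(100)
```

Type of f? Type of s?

f is float; s is str

float, str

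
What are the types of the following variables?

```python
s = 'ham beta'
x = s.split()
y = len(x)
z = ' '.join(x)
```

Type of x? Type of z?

str.split() returns list; str.join() returns str

list, str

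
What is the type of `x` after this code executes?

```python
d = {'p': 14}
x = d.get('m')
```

dict.get() returns None when key 'm' is not found and no default given

NoneType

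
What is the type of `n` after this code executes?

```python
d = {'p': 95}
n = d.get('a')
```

dict.get() returns None when key 'a' is not found and no default given

NoneType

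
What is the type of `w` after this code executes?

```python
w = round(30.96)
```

round() with no ndigits arg returns int

int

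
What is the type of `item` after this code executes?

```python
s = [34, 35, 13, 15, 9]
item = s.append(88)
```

list.append() returns None (mutates in place)

NoneType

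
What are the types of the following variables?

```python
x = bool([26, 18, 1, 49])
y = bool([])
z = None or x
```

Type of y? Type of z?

bool() returns bool; None or <bool> returns the bool

bool, bool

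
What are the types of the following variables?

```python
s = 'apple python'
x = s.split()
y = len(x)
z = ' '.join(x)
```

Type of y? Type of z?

len() returns int; str.join() returns str

int, str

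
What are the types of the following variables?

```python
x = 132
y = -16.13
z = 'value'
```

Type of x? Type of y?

x is int; y is float

int, float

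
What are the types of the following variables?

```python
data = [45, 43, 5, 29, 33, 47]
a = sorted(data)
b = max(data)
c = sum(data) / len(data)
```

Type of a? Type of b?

sorted() returns list; max of ints returns int

list, int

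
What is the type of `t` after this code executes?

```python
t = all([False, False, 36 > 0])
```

all() returns bool

bool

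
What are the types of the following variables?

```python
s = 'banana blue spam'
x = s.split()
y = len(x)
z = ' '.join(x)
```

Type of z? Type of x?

str.join() returns str; str.split() returns list

str, list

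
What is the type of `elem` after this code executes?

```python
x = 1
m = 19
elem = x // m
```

int // int returns int (1 // 19 = 0)

int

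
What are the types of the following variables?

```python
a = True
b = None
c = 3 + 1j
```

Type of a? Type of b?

a is bool; b is NoneType

bool, NoneType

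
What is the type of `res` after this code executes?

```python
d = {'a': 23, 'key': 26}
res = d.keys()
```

.keys() returns a dict_keys view object

dict_keys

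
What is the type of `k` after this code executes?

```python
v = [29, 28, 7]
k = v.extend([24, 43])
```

list.extend() returns None

NoneType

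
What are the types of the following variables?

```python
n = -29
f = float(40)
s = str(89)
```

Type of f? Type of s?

f is float; s is str

float, str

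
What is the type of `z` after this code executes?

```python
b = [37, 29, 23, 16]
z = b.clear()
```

list.clear() returns None

NoneType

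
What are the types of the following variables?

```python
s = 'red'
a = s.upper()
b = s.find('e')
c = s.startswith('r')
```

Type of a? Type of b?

str.upper() returns str; str.find() returns int

str, int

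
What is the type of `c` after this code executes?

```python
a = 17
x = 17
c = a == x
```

Equality comparison returns bool

bool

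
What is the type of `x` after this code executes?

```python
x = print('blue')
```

print() returns None

NoneType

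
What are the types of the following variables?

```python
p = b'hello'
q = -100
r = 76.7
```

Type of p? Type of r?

p is bytes; r is float

bytes, float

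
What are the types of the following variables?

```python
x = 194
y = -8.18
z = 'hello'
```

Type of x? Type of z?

x is int; z is str

int, str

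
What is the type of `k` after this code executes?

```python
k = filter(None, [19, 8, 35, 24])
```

filter() returns a filter iterator object

filter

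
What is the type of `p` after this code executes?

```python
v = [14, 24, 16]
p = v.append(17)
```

list.append() returns None (mutates in place)

NoneType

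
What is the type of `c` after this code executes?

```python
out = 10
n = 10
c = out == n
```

Equality comparison returns bool

bool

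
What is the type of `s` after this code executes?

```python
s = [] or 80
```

'or' returns first truthy value (80, which is int)

int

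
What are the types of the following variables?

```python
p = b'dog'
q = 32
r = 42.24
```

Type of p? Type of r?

p is bytes; r is float

bytes, float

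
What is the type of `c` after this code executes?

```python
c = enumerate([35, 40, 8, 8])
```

enumerate() returns an enumerate iterator object

enumerate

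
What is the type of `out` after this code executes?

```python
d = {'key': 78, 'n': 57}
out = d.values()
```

.values() returns a dict_values view object

dict_values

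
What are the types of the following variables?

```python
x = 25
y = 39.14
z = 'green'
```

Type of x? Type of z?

x is int; z is str

int, str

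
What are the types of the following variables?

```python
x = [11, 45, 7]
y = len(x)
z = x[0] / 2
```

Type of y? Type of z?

len() returns int; int / int returns float

int, float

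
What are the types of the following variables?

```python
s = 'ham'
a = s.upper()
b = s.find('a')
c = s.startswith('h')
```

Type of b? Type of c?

str.find() returns int; str.startswith() returns bool

int, bool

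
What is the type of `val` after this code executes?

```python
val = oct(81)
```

oct() returns str representation

str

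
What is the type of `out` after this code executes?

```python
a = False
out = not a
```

'not' always returns bool

bool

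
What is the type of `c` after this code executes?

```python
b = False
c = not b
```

'not' always returns bool

bool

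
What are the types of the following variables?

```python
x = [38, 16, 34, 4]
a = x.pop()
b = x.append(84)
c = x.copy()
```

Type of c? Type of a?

list.copy() returns list; list.pop() returns the element (int)

list, int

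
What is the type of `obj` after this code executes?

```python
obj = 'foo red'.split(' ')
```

str.split() returns list

list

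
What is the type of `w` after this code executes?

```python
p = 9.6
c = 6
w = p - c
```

float - int returns float (9.6 - 6 = 3.6)

float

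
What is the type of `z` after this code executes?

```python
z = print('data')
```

print() returns None

NoneType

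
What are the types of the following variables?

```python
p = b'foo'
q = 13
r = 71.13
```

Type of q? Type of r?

q is int; r is float

int, float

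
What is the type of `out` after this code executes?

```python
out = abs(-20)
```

abs() of int returns int

int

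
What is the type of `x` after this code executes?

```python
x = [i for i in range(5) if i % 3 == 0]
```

A list comprehension [...] produces a list

list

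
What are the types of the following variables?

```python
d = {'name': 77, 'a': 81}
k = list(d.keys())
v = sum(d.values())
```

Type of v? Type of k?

sum of int values returns int; list(...) returns list

int, list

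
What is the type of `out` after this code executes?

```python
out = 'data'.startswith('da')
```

str.startswith() returns bool

bool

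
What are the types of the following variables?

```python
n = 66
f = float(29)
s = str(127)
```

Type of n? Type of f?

n is int; f is float

int, float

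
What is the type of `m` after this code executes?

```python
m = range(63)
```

range() returns a range object

range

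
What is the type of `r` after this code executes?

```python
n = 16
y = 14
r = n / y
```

int / int always returns float in Python 3 (16 / 14 = 1.14286)

float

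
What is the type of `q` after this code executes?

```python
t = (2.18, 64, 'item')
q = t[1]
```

Index 1 of tuple is 64 which is int

int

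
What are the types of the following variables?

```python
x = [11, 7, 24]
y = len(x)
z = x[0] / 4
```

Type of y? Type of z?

len() returns int; int / int returns float

int, float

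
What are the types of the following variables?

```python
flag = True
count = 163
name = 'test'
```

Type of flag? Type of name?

flag is bool; name is str

bool, str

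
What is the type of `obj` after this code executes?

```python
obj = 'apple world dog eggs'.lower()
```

str.lower() returns str

str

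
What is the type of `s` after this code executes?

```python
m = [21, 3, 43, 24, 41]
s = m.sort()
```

list.sort() returns None (sorts in place)

NoneType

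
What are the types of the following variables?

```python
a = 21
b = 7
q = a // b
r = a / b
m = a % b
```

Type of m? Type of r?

int % int returns int; int / int returns float

int, float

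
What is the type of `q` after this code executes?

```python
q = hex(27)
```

hex() returns str representation

str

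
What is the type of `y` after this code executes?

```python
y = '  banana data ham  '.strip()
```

str.strip() returns str

str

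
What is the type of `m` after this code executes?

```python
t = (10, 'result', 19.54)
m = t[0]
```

Index 0 of tuple is 10 which is int

int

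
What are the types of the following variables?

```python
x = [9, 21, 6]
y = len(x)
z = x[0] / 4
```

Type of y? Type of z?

len() returns int; int / int returns float

int, float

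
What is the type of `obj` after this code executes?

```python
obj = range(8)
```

range() returns a range object

range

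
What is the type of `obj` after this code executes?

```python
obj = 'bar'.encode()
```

str.encode() returns bytes

bytes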